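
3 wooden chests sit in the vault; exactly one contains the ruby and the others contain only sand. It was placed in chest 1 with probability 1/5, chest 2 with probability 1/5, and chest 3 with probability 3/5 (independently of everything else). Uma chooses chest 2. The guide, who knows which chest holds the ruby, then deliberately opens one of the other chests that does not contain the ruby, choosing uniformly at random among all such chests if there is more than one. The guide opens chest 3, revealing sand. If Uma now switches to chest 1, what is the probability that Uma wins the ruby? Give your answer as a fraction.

Apply Bayes' rule, conditioning on where the ruby actually is.
If it is in chest 1 (prior 1/5): the guide has no choice, probability 1; weight (1/5)·1 = 1/5.
If it is in chest 2 (prior 1/5): the guide has 2 equally likely choices, so probability 1/2; weight (1/5)·(1/2) = 1/10.
If it is in chest 3 (prior 3/5): the guide opened chest 3, so this case is ruled out; weight (3/5)·0 = 0.
The weights sum to 3/10.
So P(the ruby in chest 1 | the guide opened chest 3) = (1/5) / (3/10) = 2/3.

2/3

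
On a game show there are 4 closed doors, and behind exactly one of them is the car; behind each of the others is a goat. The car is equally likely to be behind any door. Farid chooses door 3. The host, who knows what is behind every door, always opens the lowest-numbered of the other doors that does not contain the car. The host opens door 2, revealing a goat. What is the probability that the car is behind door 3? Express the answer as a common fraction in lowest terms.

Condition on the true location of the car.
If it is behind door 1 (prior 1/4): door 2 is the lowest-numbered option available, probability 1; weight (1/4)·1 = 1/4.
If it is behind door 2 (prior 1/4): the host opened door 2, so this case is ruled out; weight (1/4)·0 = 0.
If it is behind either of doors 3 and 4 (prior 1/4 each): the host would have opened door 1 instead, probability 0; weight (1/4)·0 = 0 each.
The weights sum to 1/4.
So P(the car behind door 3 | the host opened door 2) = 0 / (1/4) = 0.

0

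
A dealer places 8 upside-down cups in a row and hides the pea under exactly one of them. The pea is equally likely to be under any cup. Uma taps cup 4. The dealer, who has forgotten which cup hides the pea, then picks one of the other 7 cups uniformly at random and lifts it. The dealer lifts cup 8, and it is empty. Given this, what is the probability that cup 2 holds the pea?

Because the dealer chose which cup to lift without knowing where the pea is, the choice is independent of the prize location. Learning that cup 8 does not hold the pea simply rules out that one location and leaves the remaining 7 cups still equally likely by symmetry.
So P(the pea under cup 2) = 1/7.

1/7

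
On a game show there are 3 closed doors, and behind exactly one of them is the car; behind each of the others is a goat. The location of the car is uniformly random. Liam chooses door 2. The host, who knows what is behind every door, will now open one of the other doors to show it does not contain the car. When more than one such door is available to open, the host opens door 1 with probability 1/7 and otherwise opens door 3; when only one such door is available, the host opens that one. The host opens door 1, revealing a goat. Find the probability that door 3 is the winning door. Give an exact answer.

7/8

Apply Bayes' rule, conditioning on where the car actually is.
If it is behind door 1 (prior 1/3): the host opened door 1, so this case is ruled out; weight (1/3)·0 = 0.
If it is behind door 2 (prior 1/3): door 1 is available, opened with probability 1/7; weight (1/3)·(1/7) = 1/21.
If it is behind door 3 (prior 1/3): only door 1 is available, probability 1; weight (1/3)·1 = 1/3.
The weights sum to 8/21.
So P(the car behind door 3 | the host opened door 1) = (1/3) / (8/21) = 7/8.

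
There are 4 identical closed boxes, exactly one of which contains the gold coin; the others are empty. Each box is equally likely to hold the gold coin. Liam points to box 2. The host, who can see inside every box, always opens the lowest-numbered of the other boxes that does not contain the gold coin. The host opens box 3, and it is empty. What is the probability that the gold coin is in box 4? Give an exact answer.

0

Consider each possible location of the gold coin in turn.
If it is in box 1 (prior 1/4): box 3 is the lowest-numbered option available, probability 1; weight (1/4)·1 = 1/4.
If it is in either of boxes 2 and 4 (prior 1/4 each): the host would have opened box 1 instead, probability 0; weight (1/4)·0 = 0 each.
If it is in box 3 (prior 1/4): the host opened box 3, so this case is ruled out; weight (1/4)·0 = 0.
The weights sum to 1/4.
So P(the gold coin in box 4 | the host opened box 3) = 0 / (1/4) = 0.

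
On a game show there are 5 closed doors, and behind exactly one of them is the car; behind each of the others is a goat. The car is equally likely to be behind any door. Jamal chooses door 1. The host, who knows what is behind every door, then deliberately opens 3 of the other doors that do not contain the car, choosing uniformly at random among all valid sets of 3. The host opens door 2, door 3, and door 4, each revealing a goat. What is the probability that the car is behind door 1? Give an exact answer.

1/5

Consider each possible location of the car in turn.
If it is behind door 1 (prior 1/5): the host has 4 equally likely choices, so probability 1/4; weight (1/5)·(1/4) = 1/20.
If it is behind any of doors 2, 3, and 4 (prior 1/5 each): that door was opened and seen not to hold the prize — ruled out; weight (1/5)·0 = 0 each.
If it is behind door 5 (prior 1/5): the host has no choice, probability 1; weight (1/5)·1 = 1/5.
The weights sum to 1/4.
So P(the car behind door 1 | the host opened door 2, door 3, and door 4) = (1/20) / (1/4) = 1/5.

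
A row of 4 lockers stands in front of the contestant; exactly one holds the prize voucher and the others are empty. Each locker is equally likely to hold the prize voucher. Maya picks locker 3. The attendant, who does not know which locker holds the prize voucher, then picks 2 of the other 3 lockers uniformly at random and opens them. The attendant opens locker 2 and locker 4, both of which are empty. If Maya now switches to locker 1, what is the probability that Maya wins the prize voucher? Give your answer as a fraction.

Consider each possible location of the prize voucher in turn.
If it is in either of lockers 1 and 3 (prior 1/4 each): the attendant picks exactly this set with probability 1/3 regardless, and none is the prize; weight (1/4)·(1/3) = 1/12 each.
If it is in either of lockers 2 and 4 (prior 1/4 each): that locker was opened and seen not to hold the prize — ruled out; weight (1/4)·0 = 0 each.
The weights sum to 1/6.
So P(the prize voucher in locker 1 | the attendant opened locker 2 and locker 4) = (1/12) / (1/6) = 1/2.

1/2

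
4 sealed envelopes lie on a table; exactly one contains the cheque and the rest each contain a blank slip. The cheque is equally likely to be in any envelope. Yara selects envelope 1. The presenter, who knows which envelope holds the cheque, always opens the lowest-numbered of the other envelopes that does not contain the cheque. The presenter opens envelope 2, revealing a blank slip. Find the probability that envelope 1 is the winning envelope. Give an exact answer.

1/3

Consider each possible location of the cheque in turn.
If it is in any of envelopes 1, 3, and 4 (prior 1/4 each): envelope 2 is the lowest-numbered option available, probability 1; weight (1/4)·1 = 1/4 each.
If it is in envelope 2 (prior 1/4): the presenter opened envelope 2, so this case is ruled out; weight (1/4)·0 = 0.
The weights sum to 3/4.
So P(the cheque in envelope 1 | the presenter opened envelope 2) = (1/4) / (3/4) = 1/3.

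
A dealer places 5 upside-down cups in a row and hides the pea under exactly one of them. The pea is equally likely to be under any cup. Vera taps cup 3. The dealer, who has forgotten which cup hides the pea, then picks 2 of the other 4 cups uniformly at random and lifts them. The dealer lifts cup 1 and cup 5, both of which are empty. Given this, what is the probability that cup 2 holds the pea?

1/3

Apply Bayes' rule, conditioning on where the pea actually is.
If it is under either of cups 1 and 5 (prior 1/5 each): that cup was opened and seen not to hold the prize — ruled out; weight (1/5)·0 = 0 each.
If it is under any of cups 2, 3, and 4 (prior 1/5 each): the dealer picks exactly this set with probability 1/6 regardless, and none is the prize; weight (1/5)·(1/6) = 1/30 each.
The weights sum to 1/10.
So P(the pea under cup 2 | the dealer opened cup 1 and cup 5) = (1/30) / (1/10) = 1/3.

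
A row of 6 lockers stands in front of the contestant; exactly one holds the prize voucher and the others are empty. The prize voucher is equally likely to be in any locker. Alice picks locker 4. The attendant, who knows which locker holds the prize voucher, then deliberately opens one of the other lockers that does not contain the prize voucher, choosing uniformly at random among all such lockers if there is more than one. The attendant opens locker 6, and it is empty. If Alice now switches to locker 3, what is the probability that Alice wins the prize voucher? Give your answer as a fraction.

Consider each possible location of the prize voucher in turn.
If it is in any of lockers 1, 2, 3, and 5 (prior 1/6 each): the attendant has 4 equally likely choices, so probability 1/4; weight (1/6)·(1/4) = 1/24 each.
If it is in locker 4 (prior 1/6): the attendant has 5 equally likely choices, so probability 1/5; weight (1/6)·(1/5) = 1/30.
If it is in locker 6 (prior 1/6): the attendant opened locker 6, so this case is ruled out; weight (1/6)·0 = 0.
The weights sum to 1/5.
So P(the prize voucher in locker 3 | the attendant opened locker 6) = (1/24) / (1/5) = 5/24.

5/24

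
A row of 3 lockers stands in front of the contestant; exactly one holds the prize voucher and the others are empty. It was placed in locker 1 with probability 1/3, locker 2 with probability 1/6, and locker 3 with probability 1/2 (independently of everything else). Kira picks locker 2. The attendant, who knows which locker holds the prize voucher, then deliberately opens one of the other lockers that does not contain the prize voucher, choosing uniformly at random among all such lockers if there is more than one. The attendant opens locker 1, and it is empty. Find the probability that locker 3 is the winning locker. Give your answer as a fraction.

Consider each possible location of the prize voucher in turn.
If it is in locker 1 (prior 1/3): the attendant opened locker 1, so this case is ruled out; weight (1/3)·0 = 0.
If it is in locker 2 (prior 1/6): the attendant has 2 equally likely choices, so probability 1/2; weight (1/6)·(1/2) = 1/12.
If it is in locker 3 (prior 1/2): the attendant has no choice, probability 1; weight (1/2)·1 = 1/2.
The weights sum to 7/12.
So P(the prize voucher in locker 3 | the attendant opened locker 1) = (1/2) / (7/12) = 6/7.

6/7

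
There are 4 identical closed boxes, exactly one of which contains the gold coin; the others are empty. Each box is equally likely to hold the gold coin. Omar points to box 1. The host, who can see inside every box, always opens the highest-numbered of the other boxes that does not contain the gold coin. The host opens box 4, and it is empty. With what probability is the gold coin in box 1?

Condition on the true location of the gold coin.
If it is in any of boxes 1, 2, and 3 (prior 1/4 each): box 4 is the highest-numbered option available, probability 1; weight (1/4)·1 = 1/4 each.
If it is in box 4 (prior 1/4): the host opened box 4, so this case is ruled out; weight (1/4)·0 = 0.
The weights sum to 3/4.
So P(the gold coin in box 1 | the host opened box 4) = (1/4) / (3/4) = 1/3.

1/3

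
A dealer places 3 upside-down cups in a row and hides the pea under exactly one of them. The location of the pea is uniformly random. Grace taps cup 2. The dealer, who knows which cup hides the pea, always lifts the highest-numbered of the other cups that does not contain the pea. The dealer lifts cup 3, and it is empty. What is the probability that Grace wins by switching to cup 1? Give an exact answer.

Consider each possible location of the pea in turn.
If it is under either of cups 1 and 2 (prior 1/3 each): cup 3 is the highest-numbered option available, probability 1; weight (1/3)·1 = 1/3 each.
If it is under cup 3 (prior 1/3): the dealer opened cup 3, so this case is ruled out; weight (1/3)·0 = 0.
The weights sum to 2/3.
So P(the pea under cup 1 | the dealer opened cup 3) = (1/3) / (2/3) = 1/2.

1/2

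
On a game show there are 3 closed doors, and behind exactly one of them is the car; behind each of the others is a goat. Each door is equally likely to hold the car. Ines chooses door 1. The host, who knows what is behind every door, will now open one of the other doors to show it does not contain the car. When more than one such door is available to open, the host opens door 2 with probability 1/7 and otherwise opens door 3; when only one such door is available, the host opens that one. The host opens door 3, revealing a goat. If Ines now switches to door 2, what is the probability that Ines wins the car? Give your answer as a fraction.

Apply Bayes' rule, conditioning on where the car actually is.
If it is behind door 1 (prior 1/3): door 2 is available but not opened, probability 6/7; weight (1/3)·(6/7) = 2/7.
If it is behind door 2 (prior 1/3): only door 3 is available, probability 1; weight (1/3)·1 = 1/3.
If it is behind door 3 (prior 1/3): the host opened door 3, so this case is ruled out; weight (1/3)·0 = 0.
The weights sum to 13/21.
So P(the car behind door 2 | the host opened door 3) = (1/3) / (13/21) = 7/13.

7/13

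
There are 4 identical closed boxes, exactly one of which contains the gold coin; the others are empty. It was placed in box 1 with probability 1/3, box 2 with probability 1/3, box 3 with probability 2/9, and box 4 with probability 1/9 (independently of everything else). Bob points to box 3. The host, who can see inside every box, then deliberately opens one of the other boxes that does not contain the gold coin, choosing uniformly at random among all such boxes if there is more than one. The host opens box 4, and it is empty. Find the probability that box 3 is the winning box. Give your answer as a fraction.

Condition on the true location of the gold coin.
If it is in either of boxes 1 and 2 (prior 1/3 each): the host has 2 equally likely choices, so probability 1/2; weight (1/3)·(1/2) = 1/6 each.
If it is in box 3 (prior 2/9): the host has 3 equally likely choices, so probability 1/3; weight (2/9)·(1/3) = 2/27.
If it is in box 4 (prior 1/9): the host opened box 4, so this case is ruled out; weight (1/9)·0 = 0.
The weights sum to 11/27.
So P(the gold coin in box 3 | the host opened box 4) = (2/27) / (11/27) = 2/11.

2/11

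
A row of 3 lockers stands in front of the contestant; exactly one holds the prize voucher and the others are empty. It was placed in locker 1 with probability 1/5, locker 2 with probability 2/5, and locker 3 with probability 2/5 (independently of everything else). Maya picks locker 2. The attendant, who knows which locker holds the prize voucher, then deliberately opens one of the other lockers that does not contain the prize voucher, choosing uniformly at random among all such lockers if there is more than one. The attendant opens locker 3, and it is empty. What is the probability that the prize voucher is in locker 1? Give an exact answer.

Apply Bayes' rule, conditioning on where the prize voucher actually is.
If it is in locker 1 (prior 1/5): the attendant has no choice, probability 1; weight (1/5)·1 = 1/5.
If it is in locker 2 (prior 2/5): the attendant has 2 equally likely choices, so probability 1/2; weight (2/5)·(1/2) = 1/5.
If it is in locker 3 (prior 2/5): the attendant opened locker 3, so this case is ruled out; weight (2/5)·0 = 0.
The weights sum to 2/5.
So P(the prize voucher in locker 1 | the attendant opened locker 3) = (1/5) / (2/5) = 1/2.

1/2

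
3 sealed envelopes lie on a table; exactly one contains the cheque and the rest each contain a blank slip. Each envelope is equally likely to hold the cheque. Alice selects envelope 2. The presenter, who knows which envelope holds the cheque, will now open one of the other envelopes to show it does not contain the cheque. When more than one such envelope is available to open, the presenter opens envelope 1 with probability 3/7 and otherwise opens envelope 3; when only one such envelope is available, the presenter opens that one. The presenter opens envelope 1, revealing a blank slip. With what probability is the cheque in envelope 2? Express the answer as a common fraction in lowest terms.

Apply Bayes' rule, conditioning on where the cheque actually is.
If it is in envelope 1 (prior 1/3): the presenter opened envelope 1, so this case is ruled out; weight (1/3)·0 = 0.
If it is in envelope 2 (prior 1/3): envelope 1 is available, opened with probability 3/7; weight (1/3)·(3/7) = 1/7.
If it is in envelope 3 (prior 1/3): only envelope 1 is available, probability 1; weight (1/3)·1 = 1/3.
The weights sum to 10/21.
So P(the cheque in envelope 2 | the presenter opened envelope 1) = (1/7) / (10/21) = 3/10.

3/10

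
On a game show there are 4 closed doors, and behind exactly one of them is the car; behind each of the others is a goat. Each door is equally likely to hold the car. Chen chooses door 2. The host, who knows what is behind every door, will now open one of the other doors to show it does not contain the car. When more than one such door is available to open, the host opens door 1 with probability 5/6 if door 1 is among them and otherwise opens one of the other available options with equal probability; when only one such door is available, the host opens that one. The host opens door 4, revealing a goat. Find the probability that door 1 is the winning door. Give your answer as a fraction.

2/3

Condition on the true location of the car.
If it is behind door 1 (prior 1/4): door 1 holds the prize so is unavailable; the host chooses uniformly among the 2 others, probability 1/2; weight (1/4)·(1/2) = 1/8.
If it is behind door 2 (prior 1/4): door 1 is available but not opened; door 4 gets probability (1 − 5/6)/2 = 1/12; weight (1/4)·(1/12) = 1/48.
If it is behind door 3 (prior 1/4): door 1 is available but not opened, probability 1/6; weight (1/4)·(1/6) = 1/24.
If it is behind door 4 (prior 1/4): the host opened door 4, so this case is ruled out; weight (1/4)·0 = 0.
The weights sum to 3/16.
So P(the car behind door 1 | the host opened door 4) = (1/8) / (3/16) = 2/3.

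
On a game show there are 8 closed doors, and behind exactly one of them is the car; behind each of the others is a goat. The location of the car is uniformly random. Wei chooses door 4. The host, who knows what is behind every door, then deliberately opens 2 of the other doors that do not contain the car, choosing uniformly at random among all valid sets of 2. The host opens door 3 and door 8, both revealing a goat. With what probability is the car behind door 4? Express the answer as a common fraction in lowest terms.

1/8

Apply Bayes' rule, conditioning on where the car actually is.
If it is behind any of doors 1, 2, 5, 6, and 7 (prior 1/8 each): the host has 15 equally likely choices, so probability 1/15; weight (1/8)·(1/15) = 1/120 each.
If it is behind either of doors 3 and 8 (prior 1/8 each): that door was opened and seen not to hold the prize — ruled out; weight (1/8)·0 = 0 each.
If it is behind door 4 (prior 1/8): the host has 21 equally likely choices, so probability 1/21; weight (1/8)·(1/21) = 1/168.
The weights sum to 1/21.
So P(the car behind door 4 | the host opened door 3 and door 8) = (1/168) / (1/21) = 1/8.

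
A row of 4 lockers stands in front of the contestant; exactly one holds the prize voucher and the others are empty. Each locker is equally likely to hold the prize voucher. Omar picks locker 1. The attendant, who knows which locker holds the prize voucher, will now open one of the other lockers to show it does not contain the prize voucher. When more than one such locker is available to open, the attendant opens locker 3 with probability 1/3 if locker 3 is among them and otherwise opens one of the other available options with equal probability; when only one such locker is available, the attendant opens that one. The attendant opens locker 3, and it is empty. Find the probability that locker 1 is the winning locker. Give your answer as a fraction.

1/3

Consider each possible location of the prize voucher in turn.
If it is in any of lockers 1, 2, and 4 (prior 1/4 each): locker 3 is available, opened with probability 1/3; weight (1/4)·(1/3) = 1/12 each.
If it is in locker 3 (prior 1/4): the attendant opened locker 3, so this case is ruled out; weight (1/4)·0 = 0.
The weights sum to 1/4.
So P(the prize voucher in locker 1 | the attendant opened locker 3) = (1/12) / (1/4) = 1/3.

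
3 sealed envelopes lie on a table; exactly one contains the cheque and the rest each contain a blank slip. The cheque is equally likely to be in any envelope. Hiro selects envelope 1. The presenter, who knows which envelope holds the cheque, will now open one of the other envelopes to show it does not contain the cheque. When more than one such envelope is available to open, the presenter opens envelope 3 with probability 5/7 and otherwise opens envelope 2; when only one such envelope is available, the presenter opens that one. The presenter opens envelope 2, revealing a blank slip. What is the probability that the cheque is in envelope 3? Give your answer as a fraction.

7/9

Consider each possible location of the cheque in turn.
If it is in envelope 1 (prior 1/3): envelope 3 is available but not opened, probability 2/7; weight (1/3)·(2/7) = 2/21.
If it is in envelope 2 (prior 1/3): the presenter opened envelope 2, so this case is ruled out; weight (1/3)·0 = 0.
If it is in envelope 3 (prior 1/3): only envelope 2 is available, probability 1; weight (1/3)·1 = 1/3.
The weights sum to 3/7.
So P(the cheque in envelope 3 | the presenter opened envelope 2) = (1/3) / (3/7) = 7/9.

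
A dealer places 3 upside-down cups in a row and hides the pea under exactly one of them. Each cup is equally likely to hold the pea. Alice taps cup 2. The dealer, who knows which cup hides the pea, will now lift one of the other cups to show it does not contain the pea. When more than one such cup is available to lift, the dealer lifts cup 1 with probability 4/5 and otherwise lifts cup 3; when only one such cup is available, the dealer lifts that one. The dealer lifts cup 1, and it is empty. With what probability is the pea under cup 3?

5/9

Apply Bayes' rule, conditioning on where the pea actually is.
If it is under cup 1 (prior 1/3): the dealer opened cup 1, so this case is ruled out; weight (1/3)·0 = 0.
If it is under cup 2 (prior 1/3): cup 1 is available, opened with probability 4/5; weight (1/3)·(4/5) = 4/15.
If it is under cup 3 (prior 1/3): only cup 1 is available, probability 1; weight (1/3)·1 = 1/3.
The weights sum to 3/5.
So P(the pea under cup 3 | the dealer opened cup 1) = (1/3) / (3/5) = 5/9.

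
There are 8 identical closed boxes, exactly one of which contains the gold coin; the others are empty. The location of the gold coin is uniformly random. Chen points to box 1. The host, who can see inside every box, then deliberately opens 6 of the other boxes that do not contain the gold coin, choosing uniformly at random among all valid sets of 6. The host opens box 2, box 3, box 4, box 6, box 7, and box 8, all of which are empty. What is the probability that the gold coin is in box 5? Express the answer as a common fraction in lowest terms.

Consider each possible location of the gold coin in turn.
If it is in box 1 (prior 1/8): the host has 7 equally likely choices, so probability 1/7; weight (1/8)·(1/7) = 1/56.
If it is in any of boxes 2, 3, 4, 6, 7, and 8 (prior 1/8 each): that box was opened and seen not to hold the prize — ruled out; weight (1/8)·0 = 0 each.
If it is in box 5 (prior 1/8): the host has no choice, probability 1; weight (1/8)·1 = 1/8.
The weights sum to 1/7.
So P(the gold coin in box 5 | the host opened box 2, box 3, box 4, box 6, box 7, and box 8) = (1/8) / (1/7) = 7/8.

7/8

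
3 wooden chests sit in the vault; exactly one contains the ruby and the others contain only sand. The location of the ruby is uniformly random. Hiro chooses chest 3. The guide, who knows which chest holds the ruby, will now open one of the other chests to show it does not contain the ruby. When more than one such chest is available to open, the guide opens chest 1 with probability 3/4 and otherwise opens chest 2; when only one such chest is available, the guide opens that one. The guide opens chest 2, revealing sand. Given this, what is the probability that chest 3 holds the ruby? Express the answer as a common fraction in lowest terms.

Condition on the true location of the ruby.
If it is in chest 1 (prior 1/3): only chest 2 is available, probability 1; weight (1/3)·1 = 1/3.
If it is in chest 2 (prior 1/3): the guide opened chest 2, so this case is ruled out; weight (1/3)·0 = 0.
If it is in chest 3 (prior 1/3): chest 1 is available but not opened, probability 1/4; weight (1/3)·(1/4) = 1/12.
The weights sum to 5/12.
So P(the ruby in chest 3 | the guide opened chest 2) = (1/12) / (5/12) = 1/5.

1/5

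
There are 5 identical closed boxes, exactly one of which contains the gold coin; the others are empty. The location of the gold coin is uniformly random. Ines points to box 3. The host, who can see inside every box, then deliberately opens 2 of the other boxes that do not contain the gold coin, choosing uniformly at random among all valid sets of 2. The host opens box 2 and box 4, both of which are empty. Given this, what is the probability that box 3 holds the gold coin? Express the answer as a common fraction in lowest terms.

Condition on the true location of the gold coin.
If it is in either of boxes 1 and 5 (prior 1/5 each): the host has 3 equally likely choices, so probability 1/3; weight (1/5)·(1/3) = 1/15 each.
If it is in either of boxes 2 and 4 (prior 1/5 each): that box was opened and seen not to hold the prize — ruled out; weight (1/5)·0 = 0 each.
If it is in box 3 (prior 1/5): the host has 6 equally likely choices, so probability 1/6; weight (1/5)·(1/6) = 1/30.
The weights sum to 1/6.
So P(the gold coin in box 3 | the host opened box 2 and box 4) = (1/30) / (1/6) = 1/5.

1/5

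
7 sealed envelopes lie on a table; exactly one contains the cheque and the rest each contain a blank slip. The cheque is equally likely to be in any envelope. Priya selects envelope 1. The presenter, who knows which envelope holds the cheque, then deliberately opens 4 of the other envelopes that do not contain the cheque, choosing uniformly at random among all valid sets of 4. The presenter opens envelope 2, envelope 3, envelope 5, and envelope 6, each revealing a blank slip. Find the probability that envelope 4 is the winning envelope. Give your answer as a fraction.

Consider each possible location of the cheque in turn.
If it is in envelope 1 (prior 1/7): the presenter has 15 equally likely choices, so probability 1/15; weight (1/7)·(1/15) = 1/105.
If it is in any of envelopes 2, 3, 5, and 6 (prior 1/7 each): that envelope was opened and seen not to hold the prize — ruled out; weight (1/7)·0 = 0 each.
If it is in either of envelopes 4 and 7 (prior 1/7 each): the presenter has 5 equally likely choices, so probability 1/5; weight (1/7)·(1/5) = 1/35 each.
The weights sum to 1/15.
So P(the cheque in envelope 4 | the presenter opened envelope 2, envelope 3, envelope 5, and envelope 6) = (1/35) / (1/15) = 3/7.

3/7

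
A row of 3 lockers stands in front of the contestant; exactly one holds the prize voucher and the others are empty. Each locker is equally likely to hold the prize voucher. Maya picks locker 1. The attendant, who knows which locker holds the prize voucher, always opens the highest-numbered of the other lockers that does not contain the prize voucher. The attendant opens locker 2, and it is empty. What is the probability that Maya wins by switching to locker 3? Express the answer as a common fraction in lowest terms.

Condition on the true location of the prize voucher.
If it is in locker 1 (prior 1/3): the attendant would have opened locker 3 instead, probability 0; weight (1/3)·0 = 0.
If it is in locker 2 (prior 1/3): the attendant opened locker 2, so this case is ruled out; weight (1/3)·0 = 0.
If it is in locker 3 (prior 1/3): locker 2 is the highest-numbered option available, probability 1; weight (1/3)·1 = 1/3.
The weights sum to 1/3.
So P(the prize voucher in locker 3 | the attendant opened locker 2) = (1/3) / (1/3) = 1.

1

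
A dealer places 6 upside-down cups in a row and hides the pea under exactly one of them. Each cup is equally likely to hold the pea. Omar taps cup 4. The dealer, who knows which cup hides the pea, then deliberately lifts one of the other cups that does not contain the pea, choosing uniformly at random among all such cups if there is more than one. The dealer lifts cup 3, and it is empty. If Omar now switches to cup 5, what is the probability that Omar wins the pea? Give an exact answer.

5/24

Condition on the true location of the pea.
If it is under any of cups 1, 2, 5, and 6 (prior 1/6 each): the dealer has 4 equally likely choices, so probability 1/4; weight (1/6)·(1/4) = 1/24 each.
If it is under cup 3 (prior 1/6): the dealer opened cup 3, so this case is ruled out; weight (1/6)·0 = 0.
If it is under cup 4 (prior 1/6): the dealer has 5 equally likely choices, so probability 1/5; weight (1/6)·(1/5) = 1/30.
The weights sum to 1/5.
So P(the pea under cup 5 | the dealer opened cup 3) = (1/24) / (1/5) = 5/24.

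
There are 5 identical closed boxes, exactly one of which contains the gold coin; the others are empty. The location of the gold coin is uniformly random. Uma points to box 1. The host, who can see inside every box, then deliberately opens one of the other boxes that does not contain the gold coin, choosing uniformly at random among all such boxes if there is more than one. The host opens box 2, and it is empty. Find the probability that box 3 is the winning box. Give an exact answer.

4/15

Apply Bayes' rule, conditioning on where the gold coin actually is.
If it is in box 1 (prior 1/5): the host has 4 equally likely choices, so probability 1/4; weight (1/5)·(1/4) = 1/20.
If it is in box 2 (prior 1/5): the host opened box 2, so this case is ruled out; weight (1/5)·0 = 0.
If it is in any of boxes 3, 4, and 5 (prior 1/5 each): the host has 3 equally likely choices, so probability 1/3; weight (1/5)·(1/3) = 1/15 each.
The weights sum to 1/4.
So P(the gold coin in box 3 | the host opened box 2) = (1/15) / (1/4) = 4/15.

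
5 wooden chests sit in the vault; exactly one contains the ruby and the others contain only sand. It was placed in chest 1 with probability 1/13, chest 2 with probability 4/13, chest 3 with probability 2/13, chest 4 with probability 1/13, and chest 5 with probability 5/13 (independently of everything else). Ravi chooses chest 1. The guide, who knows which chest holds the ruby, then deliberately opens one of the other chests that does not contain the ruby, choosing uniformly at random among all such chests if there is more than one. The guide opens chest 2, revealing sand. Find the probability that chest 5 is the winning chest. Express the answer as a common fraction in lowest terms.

4/7

Condition on the true location of the ruby.
If it is in chest 1 (prior 1/13): the guide has 4 equally likely choices, so probability 1/4; weight (1/13)·(1/4) = 1/52.
If it is in chest 2 (prior 4/13): the guide opened chest 2, so this case is ruled out; weight (4/13)·0 = 0.
If it is in chest 3 (prior 2/13): the guide has 3 equally likely choices, so probability 1/3; weight (2/13)·(1/3) = 2/39.
If it is in chest 4 (prior 1/13): the guide has 3 equally likely choices, so probability 1/3; weight (1/13)·(1/3) = 1/39.
If it is in chest 5 (prior 5/13): the guide has 3 equally likely choices, so probability 1/3; weight (5/13)·(1/3) = 5/39.
The weights sum to 35/156.
So P(the ruby in chest 5 | the guide opened chest 2) = (5/39) / (35/156) = 4/7.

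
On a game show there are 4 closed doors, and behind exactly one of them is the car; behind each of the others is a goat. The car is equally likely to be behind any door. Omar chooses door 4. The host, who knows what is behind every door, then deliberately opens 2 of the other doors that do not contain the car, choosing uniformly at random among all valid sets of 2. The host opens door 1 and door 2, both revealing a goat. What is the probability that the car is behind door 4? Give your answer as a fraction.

1/4

Apply Bayes' rule, conditioning on where the car actually is.
If it is behind either of doors 1 and 2 (prior 1/4 each): that door was opened and seen not to hold the prize — ruled out; weight (1/4)·0 = 0 each.
If it is behind door 3 (prior 1/4): the host has no choice, probability 1; weight (1/4)·1 = 1/4.
If it is behind door 4 (prior 1/4): the host has 3 equally likely choices, so probability 1/3; weight (1/4)·(1/3) = 1/12.
The weights sum to 1/3.
So P(the car behind door 4 | the host opened door 1 and door 2) = (1/12) / (1/3) = 1/4.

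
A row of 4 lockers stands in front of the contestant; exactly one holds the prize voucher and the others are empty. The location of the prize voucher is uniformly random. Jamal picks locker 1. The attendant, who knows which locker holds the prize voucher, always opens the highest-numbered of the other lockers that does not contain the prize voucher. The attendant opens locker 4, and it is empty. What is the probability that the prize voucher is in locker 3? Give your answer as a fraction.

1/3

Consider each possible location of the prize voucher in turn.
If it is in any of lockers 1, 2, and 3 (prior 1/4 each): locker 4 is the highest-numbered option available, probability 1; weight (1/4)·1 = 1/4 each.
If it is in locker 4 (prior 1/4): the attendant opened locker 4, so this case is ruled out; weight (1/4)·0 = 0.
The weights sum to 3/4.
So P(the prize voucher in locker 3 | the attendant opened locker 4) = (1/4) / (3/4) = 1/3.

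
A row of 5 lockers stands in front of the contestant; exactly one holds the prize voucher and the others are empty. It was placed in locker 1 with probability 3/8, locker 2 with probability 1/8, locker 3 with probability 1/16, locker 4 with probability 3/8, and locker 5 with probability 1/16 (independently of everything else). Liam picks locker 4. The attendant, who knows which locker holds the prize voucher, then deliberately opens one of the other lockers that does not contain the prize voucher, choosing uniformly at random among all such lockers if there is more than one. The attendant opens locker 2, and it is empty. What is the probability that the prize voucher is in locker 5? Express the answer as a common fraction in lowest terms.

Apply Bayes' rule, conditioning on where the prize voucher actually is.
If it is in locker 1 (prior 3/8): the attendant has 3 equally likely choices, so probability 1/3; weight (3/8)·(1/3) = 1/8.
If it is in locker 2 (prior 1/8): the attendant opened locker 2, so this case is ruled out; weight (1/8)·0 = 0.
If it is in either of lockers 3 and 5 (prior 1/16 each): the attendant has 3 equally likely choices, so probability 1/3; weight (1/16)·(1/3) = 1/48 each.
If it is in locker 4 (prior 3/8): the attendant has 4 equally likely choices, so probability 1/4; weight (3/8)·(1/4) = 3/32.
The weights sum to 25/96.
So P(the prize voucher in locker 5 | the attendant opened locker 2) = (1/48) / (25/96) = 2/25.

2/25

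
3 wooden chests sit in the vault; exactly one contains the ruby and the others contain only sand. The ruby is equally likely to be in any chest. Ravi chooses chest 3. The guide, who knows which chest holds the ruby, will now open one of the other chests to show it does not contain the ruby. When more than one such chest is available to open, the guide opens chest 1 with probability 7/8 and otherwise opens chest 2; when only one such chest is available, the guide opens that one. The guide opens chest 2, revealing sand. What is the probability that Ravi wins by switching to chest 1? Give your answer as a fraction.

Consider each possible location of the ruby in turn.
If it is in chest 1 (prior 1/3): only chest 2 is available, probability 1; weight (1/3)·1 = 1/3.
If it is in chest 2 (prior 1/3): the guide opened chest 2, so this case is ruled out; weight (1/3)·0 = 0.
If it is in chest 3 (prior 1/3): chest 1 is available but not opened, probability 1/8; weight (1/3)·(1/8) = 1/24.
The weights sum to 3/8.
So P(the ruby in chest 1 | the guide opened chest 2) = (1/3) / (3/8) = 8/9.

8/9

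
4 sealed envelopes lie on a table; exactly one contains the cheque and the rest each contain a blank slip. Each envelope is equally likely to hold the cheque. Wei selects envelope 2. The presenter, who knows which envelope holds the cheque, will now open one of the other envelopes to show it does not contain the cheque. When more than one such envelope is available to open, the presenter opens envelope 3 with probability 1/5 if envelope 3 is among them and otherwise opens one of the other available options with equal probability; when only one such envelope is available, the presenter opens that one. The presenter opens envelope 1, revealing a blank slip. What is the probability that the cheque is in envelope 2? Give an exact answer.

Condition on the true location of the cheque.
If it is in envelope 1 (prior 1/4): the presenter opened envelope 1, so this case is ruled out; weight (1/4)·0 = 0.
If it is in envelope 2 (prior 1/4): envelope 3 is available but not opened; envelope 1 gets probability (1 − 1/5)/2 = 2/5; weight (1/4)·(2/5) = 1/10.
If it is in envelope 3 (prior 1/4): envelope 3 holds the prize so is unavailable; the presenter chooses uniformly among the 2 others, probability 1/2; weight (1/4)·(1/2) = 1/8.
If it is in envelope 4 (prior 1/4): envelope 3 is available but not opened, probability 4/5; weight (1/4)·(4/5) = 1/5.
The weights sum to 17/40.
So P(the cheque in envelope 2 | the presenter opened envelope 1) = (1/10) / (17/40) = 4/17.

4/17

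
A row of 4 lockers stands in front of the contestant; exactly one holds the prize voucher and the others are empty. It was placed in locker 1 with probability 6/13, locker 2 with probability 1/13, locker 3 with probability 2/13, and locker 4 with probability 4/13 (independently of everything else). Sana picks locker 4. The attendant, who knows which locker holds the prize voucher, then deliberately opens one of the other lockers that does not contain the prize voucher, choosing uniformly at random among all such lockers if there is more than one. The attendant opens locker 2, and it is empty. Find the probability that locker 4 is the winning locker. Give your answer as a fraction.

Condition on the true location of the prize voucher.
If it is in locker 1 (prior 6/13): the attendant has 2 equally likely choices, so probability 1/2; weight (6/13)·(1/2) = 3/13.
If it is in locker 2 (prior 1/13): the attendant opened locker 2, so this case is ruled out; weight (1/13)·0 = 0.
If it is in locker 3 (prior 2/13): the attendant has 2 equally likely choices, so probability 1/2; weight (2/13)·(1/2) = 1/13.
If it is in locker 4 (prior 4/13): the attendant has 3 equally likely choices, so probability 1/3; weight (4/13)·(1/3) = 4/39.
The weights sum to 16/39.
So P(the prize voucher in locker 4 | the attendant opened locker 2) = (4/39) / (16/39) = 1/4.

1/4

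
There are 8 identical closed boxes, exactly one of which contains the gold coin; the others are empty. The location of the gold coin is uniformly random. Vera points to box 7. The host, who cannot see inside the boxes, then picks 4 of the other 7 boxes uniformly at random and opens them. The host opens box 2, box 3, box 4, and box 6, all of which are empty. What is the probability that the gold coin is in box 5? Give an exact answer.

1/4

Because the host chose which boxes to open without knowing where the gold coin is, the choice is independent of the prize location. Learning that none of the 4 opened boxes holds the gold coin simply rules out those 4 locations and leaves the remaining 4 boxes still equally likely by symmetry.
So P(the gold coin in box 5) = 1/4.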